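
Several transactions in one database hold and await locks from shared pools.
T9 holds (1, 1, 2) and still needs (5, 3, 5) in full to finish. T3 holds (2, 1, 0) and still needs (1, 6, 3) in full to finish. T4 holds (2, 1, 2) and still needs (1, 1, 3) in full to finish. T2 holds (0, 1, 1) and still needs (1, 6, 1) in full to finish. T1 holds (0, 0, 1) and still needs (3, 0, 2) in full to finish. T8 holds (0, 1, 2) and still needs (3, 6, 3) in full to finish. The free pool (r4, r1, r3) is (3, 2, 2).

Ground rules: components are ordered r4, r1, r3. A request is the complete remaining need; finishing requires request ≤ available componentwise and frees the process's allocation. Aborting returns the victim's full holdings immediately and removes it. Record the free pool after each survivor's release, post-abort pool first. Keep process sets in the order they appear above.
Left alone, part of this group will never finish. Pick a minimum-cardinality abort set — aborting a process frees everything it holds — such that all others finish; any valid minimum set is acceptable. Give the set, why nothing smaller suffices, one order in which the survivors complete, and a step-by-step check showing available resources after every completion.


Minimum abort set: T3 and T2.
Key observation: no ordering could ever have run T8 before the abort of T3 and T2; with (2, 2, 1) back in the pool it fits at step 4.
Minimality, checking each single-abort alternative: T9 alone leaves T3 blocked (short on r1); T3 alone leaves T2 blocked (short on r1); T4 alone leaves T3 blocked (short on r1); T2 alone leaves T3 blocked (short on r1); T1 alone leaves T3 blocked (short on r1); T8 alone leaves T3 blocked (short on r1).
Survivors finish in the order: T4, T9, T1, T8. Verifying each step (pool after the aborts first):
  pool = (5, 4, 3)
  T4: need (1, 1, 3) fits (5, 4, 3); releases (2, 1, 2), pool now (7, 5, 5)
  T9: need (5, 3, 5) fits (7, 5, 5); releases (1, 1, 2), pool now (8, 6, 7)
  T1: need (3, 0, 2) fits (8, 6, 7); releases (0, 0, 1), pool now (8, 6, 8)
  T8: need (3, 6, 3) fits (8, 6, 8); releases (0, 1, 2), pool now (8, 7, 10)


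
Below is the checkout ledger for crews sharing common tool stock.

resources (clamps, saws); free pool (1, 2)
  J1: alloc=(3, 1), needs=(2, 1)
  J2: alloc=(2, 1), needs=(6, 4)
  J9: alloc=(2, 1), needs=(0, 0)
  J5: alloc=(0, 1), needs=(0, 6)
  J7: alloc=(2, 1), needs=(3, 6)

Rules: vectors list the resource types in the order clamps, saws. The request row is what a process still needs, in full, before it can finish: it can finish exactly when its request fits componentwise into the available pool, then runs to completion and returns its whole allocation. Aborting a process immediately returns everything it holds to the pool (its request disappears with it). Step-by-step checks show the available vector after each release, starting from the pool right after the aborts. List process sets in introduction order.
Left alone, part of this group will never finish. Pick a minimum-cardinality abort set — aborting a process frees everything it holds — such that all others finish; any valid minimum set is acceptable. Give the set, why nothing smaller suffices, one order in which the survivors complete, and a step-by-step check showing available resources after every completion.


Minimum abort set: J7.
Key observation: no ordering could ever have run J5 before the abort of J7; with (2, 1) back in the pool it fits at step 4.
Why nothing smaller works: aborting no one leaves the state deadlocked as given.
The survivors complete as J1, J9, J2, J5. Step-by-step check (starting from the post-abort pool):
  pool = (3, 3)
  J1 needs (2, 1) <= (3, 3) -> finishes; pool += (3, 1) = (6, 4)
  J9 needs (0, 0) <= (6, 4) -> finishes; pool += (2, 1) = (8, 5)
  J2 needs (6, 4) <= (8, 5) -> finishes; pool += (2, 1) = (10, 6)
  J5 needs (0, 6) <= (10, 6) -> finishes; pool += (0, 1) = (10, 7)


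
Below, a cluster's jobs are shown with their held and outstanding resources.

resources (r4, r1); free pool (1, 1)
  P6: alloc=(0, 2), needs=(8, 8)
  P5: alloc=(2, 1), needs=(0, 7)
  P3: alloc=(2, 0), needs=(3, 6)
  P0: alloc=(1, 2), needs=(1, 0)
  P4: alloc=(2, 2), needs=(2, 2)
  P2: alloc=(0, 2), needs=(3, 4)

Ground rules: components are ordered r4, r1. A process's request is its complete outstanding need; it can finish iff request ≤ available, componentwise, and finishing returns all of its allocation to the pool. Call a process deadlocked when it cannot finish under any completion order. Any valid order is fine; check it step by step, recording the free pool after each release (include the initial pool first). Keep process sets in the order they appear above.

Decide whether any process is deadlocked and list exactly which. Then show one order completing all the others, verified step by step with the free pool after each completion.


The deadlocked set is empty.
Key observation: P0 leads a chain of completions in which each release enables another process.
One completion order for the rest: P0, P4, P2, P5, P3, P6. Step-by-step check:
  pool = (1, 1)
  run P0 (needs (1, 0), free (1, 1)); after release of (1, 2) the pool is (2, 3)
  run P4 (needs (2, 2), free (2, 3)); after release of (2, 2) the pool is (4, 5)
  run P2 (needs (3, 4), free (4, 5)); after release of (0, 2) the pool is (4, 7)
  run P5 (needs (0, 7), free (4, 7)); after release of (2, 1) the pool is (6, 8)
  run P3 (needs (3, 6), free (6, 8)); after release of (2, 0) the pool is (8, 8)
  run P6 (needs (8, 8), free (8, 8)); after release of (0, 2) the pool is (8, 10)


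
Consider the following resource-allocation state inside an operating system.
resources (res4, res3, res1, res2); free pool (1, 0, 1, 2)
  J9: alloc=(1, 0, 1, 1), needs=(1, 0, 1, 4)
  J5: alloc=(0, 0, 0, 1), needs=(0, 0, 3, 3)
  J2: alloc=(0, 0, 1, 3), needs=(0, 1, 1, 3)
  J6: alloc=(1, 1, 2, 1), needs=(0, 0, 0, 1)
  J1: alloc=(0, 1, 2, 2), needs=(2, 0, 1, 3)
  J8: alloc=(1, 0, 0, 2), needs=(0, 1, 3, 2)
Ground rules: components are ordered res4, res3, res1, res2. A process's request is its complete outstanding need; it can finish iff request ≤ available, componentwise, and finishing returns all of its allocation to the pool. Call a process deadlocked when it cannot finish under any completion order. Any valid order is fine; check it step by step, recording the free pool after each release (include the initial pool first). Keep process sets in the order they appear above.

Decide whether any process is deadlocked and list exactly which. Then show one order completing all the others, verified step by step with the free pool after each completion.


No process is deadlocked.
Key observation: beginning at J6, releases accumulate fast enough that every process eventually fits.
One completion order for the rest: J6, J5, J1, J2, J8, J9. Step-by-step check:
  pool = (1, 0, 1, 2)
  J6 needs (0, 0, 0, 1) <= (1, 0, 1, 2) -> finishes; pool += (1, 1, 2, 1) = (2, 1, 3, 3)
  J5 needs (0, 0, 3, 3) <= (2, 1, 3, 3) -> finishes; pool += (0, 0, 0, 1) = (2, 1, 3, 4)
  J1 needs (2, 0, 1, 3) <= (2, 1, 3, 4) -> finishes; pool += (0, 1, 2, 2) = (2, 2, 5, 6)
  J2 needs (0, 1, 1, 3) <= (2, 2, 5, 6) -> finishes; pool += (0, 0, 1, 3) = (2, 2, 6, 9)
  J8 needs (0, 1, 3, 2) <= (2, 2, 6, 9) -> finishes; pool += (1, 0, 0, 2) = (3, 2, 6, 11)
  J9 needs (1, 0, 1, 4) <= (3, 2, 6, 11) -> finishes; pool += (1, 0, 1, 1) = (4, 2, 7, 12)


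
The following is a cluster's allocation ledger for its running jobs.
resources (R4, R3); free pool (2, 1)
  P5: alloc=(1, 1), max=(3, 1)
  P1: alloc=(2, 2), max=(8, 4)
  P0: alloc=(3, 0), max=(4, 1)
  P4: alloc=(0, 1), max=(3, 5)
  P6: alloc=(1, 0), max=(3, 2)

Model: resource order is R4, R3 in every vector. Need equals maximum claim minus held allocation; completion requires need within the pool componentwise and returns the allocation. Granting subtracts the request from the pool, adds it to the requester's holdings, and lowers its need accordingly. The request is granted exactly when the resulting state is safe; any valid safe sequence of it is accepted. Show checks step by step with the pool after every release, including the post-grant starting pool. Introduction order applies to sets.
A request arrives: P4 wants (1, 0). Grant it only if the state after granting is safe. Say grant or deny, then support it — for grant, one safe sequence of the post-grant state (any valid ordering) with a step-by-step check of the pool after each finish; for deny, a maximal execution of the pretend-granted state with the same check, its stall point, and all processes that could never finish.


GRANT: granting preserves safety; a valid post-grant sequence is P0, P5, P6, P1, P4.
Key observation: with (1, 1) left after the transfer, P0 can run at once — the state stays safe.
Verifying the post-grant state step by step:
  pool = (1, 1)
  run P0 (needs (1, 1), free (1, 1)); after release of (3, 0) the pool is (4, 1)
  run P5 (needs (2, 0), free (4, 1)); after release of (1, 1) the pool is (5, 2)
  run P6 (needs (2, 2), free (5, 2)); after release of (1, 0) the pool is (6, 2)
  run P1 (needs (6, 2), free (6, 2)); after release of (2, 2) the pool is (8, 4)
  run P4 (needs (2, 4), free (8, 4)); after release of (1, 1) the pool is (9, 5)


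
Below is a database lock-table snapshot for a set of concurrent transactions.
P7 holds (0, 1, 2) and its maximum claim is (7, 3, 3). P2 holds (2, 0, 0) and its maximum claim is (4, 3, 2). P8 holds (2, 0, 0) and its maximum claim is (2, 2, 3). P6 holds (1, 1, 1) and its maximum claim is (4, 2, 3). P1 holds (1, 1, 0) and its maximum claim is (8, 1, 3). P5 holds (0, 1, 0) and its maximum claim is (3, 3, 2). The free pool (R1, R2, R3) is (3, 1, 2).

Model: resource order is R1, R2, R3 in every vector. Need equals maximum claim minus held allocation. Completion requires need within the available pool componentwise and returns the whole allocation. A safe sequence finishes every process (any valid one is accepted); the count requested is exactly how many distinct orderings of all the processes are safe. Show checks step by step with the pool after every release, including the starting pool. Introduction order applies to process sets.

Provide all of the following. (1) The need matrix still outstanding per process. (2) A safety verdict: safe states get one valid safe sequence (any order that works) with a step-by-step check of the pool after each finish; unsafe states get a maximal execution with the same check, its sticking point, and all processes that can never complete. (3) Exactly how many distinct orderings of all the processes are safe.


(1) Outstanding need per process (order R1, R2, R3):
  P7: (7, 2, 1)
  P2: (2, 3, 2)
  P8: (0, 2, 3)
  P6: (3, 1, 2)
  P1: (7, 0, 3)
  P5: (3, 2, 2)
(2) SAFE. One safe sequence: P6, P5, P2, P8, P1, P7.
Key observation: P6 marks the first exact bind of the order: its need (3, 1, 2) fits the free (3, 1, 2) with zero slack on a requested resource.
Step-by-step check:
  pool = (3, 1, 2)
  run P6 (needs (3, 1, 2), free (3, 1, 2)); after release of (1, 1, 1) the pool is (4, 2, 3)
  run P5 (needs (3, 2, 2), free (4, 2, 3)); after release of (0, 1, 0) the pool is (4, 3, 3)
  run P2 (needs (2, 3, 2), free (4, 3, 3)); after release of (2, 0, 0) the pool is (6, 3, 3)
  run P8 (needs (0, 2, 3), free (6, 3, 3)); after release of (2, 0, 0) the pool is (8, 3, 3)
  run P1 (needs (7, 0, 3), free (8, 3, 3)); after release of (1, 1, 0) the pool is (9, 4, 3)
  run P7 (needs (7, 2, 1), free (9, 4, 3)); after release of (0, 1, 2) the pool is (9, 5, 5)
(3) Precisely 6 of the possible complete orderings are safe sequences.


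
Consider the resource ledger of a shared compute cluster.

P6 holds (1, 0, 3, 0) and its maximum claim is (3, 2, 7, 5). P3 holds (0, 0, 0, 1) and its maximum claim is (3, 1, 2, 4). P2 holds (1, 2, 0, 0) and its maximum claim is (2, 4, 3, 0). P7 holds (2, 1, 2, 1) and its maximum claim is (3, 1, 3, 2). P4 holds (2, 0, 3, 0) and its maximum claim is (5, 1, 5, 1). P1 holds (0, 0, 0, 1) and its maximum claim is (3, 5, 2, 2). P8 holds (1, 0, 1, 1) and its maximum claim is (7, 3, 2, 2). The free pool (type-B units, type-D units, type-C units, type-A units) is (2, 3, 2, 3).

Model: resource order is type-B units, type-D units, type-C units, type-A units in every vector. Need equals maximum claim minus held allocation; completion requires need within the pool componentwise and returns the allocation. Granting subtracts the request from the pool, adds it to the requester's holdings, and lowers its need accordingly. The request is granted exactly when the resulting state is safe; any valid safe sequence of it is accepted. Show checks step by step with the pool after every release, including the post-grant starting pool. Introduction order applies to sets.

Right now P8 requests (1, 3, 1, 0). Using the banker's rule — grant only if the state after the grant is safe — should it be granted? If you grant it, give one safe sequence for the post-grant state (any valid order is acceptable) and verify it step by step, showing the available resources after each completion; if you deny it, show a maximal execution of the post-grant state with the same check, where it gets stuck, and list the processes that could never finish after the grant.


GRANT — the state after the grant stays safe, e.g. via P7, P4, P8, P6, P3, P2, P1.
Key observation: granting shrinks the pool to (1, 0, 1, 3), yet P7 still fits and the chain goes through.
Check on the post-grant state, step by step:
  pool = (1, 0, 1, 3)
  P7: need (1, 0, 1, 1) fits (1, 0, 1, 3); releases (2, 1, 2, 1), pool now (3, 1, 3, 4)
  P4: need (3, 1, 2, 1) fits (3, 1, 3, 4); releases (2, 0, 3, 0), pool now (5, 1, 6, 4)
  P8: need (5, 0, 0, 1) fits (5, 1, 6, 4); releases (2, 3, 2, 1), pool now (7, 4, 8, 5)
  P6: need (2, 2, 4, 5) fits (7, 4, 8, 5); releases (1, 0, 3, 0), pool now (8, 4, 11, 5)
  P3: need (3, 1, 2, 3) fits (8, 4, 11, 5); releases (0, 0, 0, 1), pool now (8, 4, 11, 6)
  P2: need (1, 2, 3, 0) fits (8, 4, 11, 6); releases (1, 2, 0, 0), pool now (9, 6, 11, 6)
  P1: need (3, 5, 2, 1) fits (9, 6, 11, 6); releases (0, 0, 0, 1), pool now (9, 6, 11, 7)


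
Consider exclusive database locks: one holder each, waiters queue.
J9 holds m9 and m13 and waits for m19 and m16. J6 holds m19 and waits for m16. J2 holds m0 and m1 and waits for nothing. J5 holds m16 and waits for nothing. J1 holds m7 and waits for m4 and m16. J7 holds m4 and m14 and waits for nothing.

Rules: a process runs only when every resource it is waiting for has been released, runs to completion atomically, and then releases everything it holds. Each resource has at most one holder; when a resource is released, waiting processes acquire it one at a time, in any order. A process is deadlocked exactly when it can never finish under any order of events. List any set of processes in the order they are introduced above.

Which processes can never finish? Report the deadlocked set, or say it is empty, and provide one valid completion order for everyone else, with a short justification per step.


The deadlocked set is empty.
Key observation: there is no circular wait here — follow any chain and it reaches a process that is free to run now.
One completion order for the rest: J5, J6, J2, J9, J7, J1.
Step-by-step check:
  J5: no waits; runs immediately, freeing m16
  run J6 (all its waits — m16 — are resolved); releases m19
  J2: no waits; runs immediately, freeing m0 and m1
  run J9 (all its waits — m19 and m16 — are resolved); releases m9 and m13
  J7: no waits; runs immediately, freeing m4 and m14
  run J1 (all its waits — m4 and m16 — are resolved); releases m7


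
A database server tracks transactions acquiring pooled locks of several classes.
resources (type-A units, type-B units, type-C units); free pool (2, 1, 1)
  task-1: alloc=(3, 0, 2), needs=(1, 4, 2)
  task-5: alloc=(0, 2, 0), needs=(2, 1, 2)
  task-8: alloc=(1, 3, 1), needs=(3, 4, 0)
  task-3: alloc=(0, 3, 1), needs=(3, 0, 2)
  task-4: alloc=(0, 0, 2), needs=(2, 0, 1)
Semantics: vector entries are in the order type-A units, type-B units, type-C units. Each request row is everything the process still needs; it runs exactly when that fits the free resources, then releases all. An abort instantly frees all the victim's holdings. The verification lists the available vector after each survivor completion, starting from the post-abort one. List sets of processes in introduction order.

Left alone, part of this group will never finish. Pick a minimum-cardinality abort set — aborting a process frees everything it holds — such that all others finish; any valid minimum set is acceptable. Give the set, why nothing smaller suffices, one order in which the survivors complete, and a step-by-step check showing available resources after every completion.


Minimum abort set: task-8.
Key observation: the returned (1, 3, 1) from task-8 is what brings task-3 — unrunnable before, under any order — into play at step 2.
Minimality: the empty abort set fails — the state is deadlocked as it stands.
Survivors finish in the order: task-4, task-3, task-5, task-1. Verifying each step (pool after the aborts first):
  pool = (3, 4, 2)
  task-4: need (2, 0, 1) fits (3, 4, 2); releases (0, 0, 2), pool now (3, 4, 4)
  task-3: need (3, 0, 2) fits (3, 4, 4); releases (0, 3, 1), pool now (3, 7, 5)
  task-5: need (2, 1, 2) fits (3, 7, 5); releases (0, 2, 0), pool now (3, 9, 5)
  task-1: need (1, 4, 2) fits (3, 9, 5); releases (3, 0, 2), pool now (6, 9, 7)


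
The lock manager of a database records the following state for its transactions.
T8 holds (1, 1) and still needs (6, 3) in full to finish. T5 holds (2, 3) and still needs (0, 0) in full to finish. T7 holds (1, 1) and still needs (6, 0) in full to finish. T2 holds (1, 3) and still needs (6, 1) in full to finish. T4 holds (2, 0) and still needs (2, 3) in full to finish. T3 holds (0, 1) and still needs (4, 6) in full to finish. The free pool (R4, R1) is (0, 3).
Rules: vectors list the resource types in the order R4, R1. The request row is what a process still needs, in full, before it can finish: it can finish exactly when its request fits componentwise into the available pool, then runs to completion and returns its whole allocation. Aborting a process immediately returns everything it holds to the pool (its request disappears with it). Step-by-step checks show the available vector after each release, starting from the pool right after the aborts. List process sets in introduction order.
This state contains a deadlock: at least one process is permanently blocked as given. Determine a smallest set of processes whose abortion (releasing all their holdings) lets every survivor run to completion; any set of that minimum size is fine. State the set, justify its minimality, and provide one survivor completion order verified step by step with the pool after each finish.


Minimum abort set: T8 and T2.
Key observation: the returned (2, 4) from T8 and T2 is what brings T7 — unrunnable before, under any order — into play at step 3.
Minimality, checking each single-abort alternative: T8 alone leaves T7 blocked (short on R4); T5 alone leaves T8 blocked (short on R4); T7 alone leaves T8 blocked (short on R4); T2 alone leaves T8 blocked (short on R4); T4 alone leaves T8 blocked (short on R4); T3 alone leaves T8 blocked (short on R4).
One survivor order: T5, T4, T7, T3. Check, step by step (post-abort pool first):
  pool = (2, 7)
  run T5 (needs (0, 0), free (2, 7)); after release of (2, 3) the pool is (4, 10)
  run T4 (needs (2, 3), free (4, 10)); after release of (2, 0) the pool is (6, 10)
  run T7 (needs (6, 0), free (6, 10)); after release of (1, 1) the pool is (7, 11)
  run T3 (needs (4, 6), free (7, 11)); after release of (0, 1) the pool is (7, 12)


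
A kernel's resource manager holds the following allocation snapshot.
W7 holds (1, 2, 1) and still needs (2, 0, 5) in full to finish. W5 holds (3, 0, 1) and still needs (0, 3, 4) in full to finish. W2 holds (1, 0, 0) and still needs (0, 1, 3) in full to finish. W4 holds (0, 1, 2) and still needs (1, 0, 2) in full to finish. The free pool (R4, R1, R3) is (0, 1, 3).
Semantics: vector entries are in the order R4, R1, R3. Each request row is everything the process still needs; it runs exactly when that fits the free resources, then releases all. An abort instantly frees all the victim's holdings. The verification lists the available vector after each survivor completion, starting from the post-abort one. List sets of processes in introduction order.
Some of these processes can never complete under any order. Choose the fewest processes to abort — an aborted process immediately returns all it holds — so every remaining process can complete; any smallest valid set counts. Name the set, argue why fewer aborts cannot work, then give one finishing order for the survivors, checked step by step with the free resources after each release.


Minimum abort set: W5.
Key observation: no ordering could ever have run W7 before the abort of W5; with (3, 0, 1) back in the pool it fits at step 3.
No smaller set exists: with zero aborts the deadlock remains.
Survivors finish in the order: W4, W2, W7. Walking it through (pool after the aborts first):
  pool = (3, 1, 4)
  W4 needs (1, 0, 2) <= (3, 1, 4) -> finishes; pool += (0, 1, 2) = (3, 2, 6)
  W2 needs (0, 1, 3) <= (3, 2, 6) -> finishes; pool += (1, 0, 0) = (4, 2, 6)
  W7 needs (2, 0, 5) <= (4, 2, 6) -> finishes; pool += (1, 2, 1) = (5, 4, 7)


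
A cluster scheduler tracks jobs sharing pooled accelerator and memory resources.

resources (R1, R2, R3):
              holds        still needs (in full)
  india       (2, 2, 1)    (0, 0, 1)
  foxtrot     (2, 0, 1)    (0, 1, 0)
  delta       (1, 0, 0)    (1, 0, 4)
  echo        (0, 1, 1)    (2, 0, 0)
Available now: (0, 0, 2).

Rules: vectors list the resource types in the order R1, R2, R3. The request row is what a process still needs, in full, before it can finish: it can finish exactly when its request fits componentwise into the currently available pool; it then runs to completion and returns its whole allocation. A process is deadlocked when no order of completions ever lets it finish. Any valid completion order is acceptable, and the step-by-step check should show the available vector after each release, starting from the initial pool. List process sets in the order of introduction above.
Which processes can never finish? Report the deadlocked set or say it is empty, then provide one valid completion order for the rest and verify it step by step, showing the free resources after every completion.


No process is deadlocked.
Key observation: india fits the free pool immediately, and its release cascades until everyone finishes.
One completion order for the rest: india, foxtrot, echo, delta. Walking it through:
  pool = (0, 0, 2)
  india needs (0, 0, 1) <= (0, 0, 2) -> finishes; pool += (2, 2, 1) = (2, 2, 3)
  foxtrot needs (0, 1, 0) <= (2, 2, 3) -> finishes; pool += (2, 0, 1) = (4, 2, 4)
  echo needs (2, 0, 0) <= (4, 2, 4) -> finishes; pool += (0, 1, 1) = (4, 3, 5)
  delta needs (1, 0, 4) <= (4, 3, 5) -> finishes; pool += (1, 0, 0) = (5, 3, 5)


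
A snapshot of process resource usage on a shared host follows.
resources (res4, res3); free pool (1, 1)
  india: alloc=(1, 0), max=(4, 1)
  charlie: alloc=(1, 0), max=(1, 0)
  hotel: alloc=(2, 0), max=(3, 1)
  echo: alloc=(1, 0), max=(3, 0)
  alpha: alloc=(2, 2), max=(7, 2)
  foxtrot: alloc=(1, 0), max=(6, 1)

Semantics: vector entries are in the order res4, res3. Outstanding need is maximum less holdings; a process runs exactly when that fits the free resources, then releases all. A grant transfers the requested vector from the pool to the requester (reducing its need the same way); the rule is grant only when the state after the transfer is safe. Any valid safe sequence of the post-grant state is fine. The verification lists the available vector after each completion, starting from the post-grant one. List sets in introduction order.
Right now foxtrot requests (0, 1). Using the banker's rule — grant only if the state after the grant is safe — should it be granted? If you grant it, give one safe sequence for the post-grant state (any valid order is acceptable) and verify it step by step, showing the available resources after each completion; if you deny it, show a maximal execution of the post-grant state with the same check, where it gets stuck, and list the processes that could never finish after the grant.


DENY. Granting would leave the state unsafe.
Key observation: after charlie, echo the pool peaks at (3, 0), and each blocked process is short somewhere: india on res3; hotel on res3; alpha on res4; foxtrot on res4.
Pretend the grant happened; the run charlie, echo goes as far as possible. Walking it through:
  pool = (1, 0)
  charlie needs (0, 0) <= (1, 0) -> finishes; pool += (1, 0) = (2, 0)
  echo needs (2, 0) <= (2, 0) -> finishes; pool += (1, 0) = (3, 0)
  india still needs (3, 1) but only (3, 0) is free — short on res3
  hotel still needs (1, 1) but only (3, 0) is free — short on res3
  alpha still needs (5, 0) but only (3, 0) is free — short on res4
  foxtrot still needs (5, 0) but only (3, 0) is free — short on res4
Had the request been granted, india, hotel, alpha and foxtrot could never finish.


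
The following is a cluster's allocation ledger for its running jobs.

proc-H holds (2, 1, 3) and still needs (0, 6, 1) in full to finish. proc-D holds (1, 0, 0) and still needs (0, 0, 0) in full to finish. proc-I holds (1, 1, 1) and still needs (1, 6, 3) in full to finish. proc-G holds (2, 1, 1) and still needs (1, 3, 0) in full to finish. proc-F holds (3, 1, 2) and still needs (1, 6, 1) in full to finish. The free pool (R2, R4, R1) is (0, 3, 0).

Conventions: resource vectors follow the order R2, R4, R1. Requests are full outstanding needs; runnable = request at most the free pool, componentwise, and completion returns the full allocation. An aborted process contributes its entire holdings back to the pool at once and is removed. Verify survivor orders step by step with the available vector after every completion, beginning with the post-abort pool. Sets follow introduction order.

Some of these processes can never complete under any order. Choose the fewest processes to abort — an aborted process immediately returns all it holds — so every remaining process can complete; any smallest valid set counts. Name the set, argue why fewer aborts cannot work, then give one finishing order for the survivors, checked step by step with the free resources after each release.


The answer: abort proc-H and proc-I.
Key observation: proc-F had no path to completion before; after the abort of proc-H and proc-I ((3, 2, 4) returned), step 3 is where it fits.
Why nothing smaller works — every single abort fails: proc-H alone leaves proc-I blocked (short on R4); proc-D alone leaves proc-H blocked (short on R4); proc-I alone leaves proc-H blocked (short on R4); proc-G alone leaves proc-H blocked (short on R4); proc-F alone leaves proc-H blocked (short on R4).
Survivors finish in the order: proc-G, proc-D, proc-F. Check, step by step (pool after the aborts first):
  pool = (3, 5, 4)
  proc-G needs (1, 3, 0) <= (3, 5, 4) -> finishes; pool += (2, 1, 1) = (5, 6, 5)
  proc-D needs (0, 0, 0) <= (5, 6, 5) -> finishes; pool += (1, 0, 0) = (6, 6, 5)
  proc-F needs (1, 6, 1) <= (6, 6, 5) -> finishes; pool += (3, 1, 2) = (9, 7, 7)


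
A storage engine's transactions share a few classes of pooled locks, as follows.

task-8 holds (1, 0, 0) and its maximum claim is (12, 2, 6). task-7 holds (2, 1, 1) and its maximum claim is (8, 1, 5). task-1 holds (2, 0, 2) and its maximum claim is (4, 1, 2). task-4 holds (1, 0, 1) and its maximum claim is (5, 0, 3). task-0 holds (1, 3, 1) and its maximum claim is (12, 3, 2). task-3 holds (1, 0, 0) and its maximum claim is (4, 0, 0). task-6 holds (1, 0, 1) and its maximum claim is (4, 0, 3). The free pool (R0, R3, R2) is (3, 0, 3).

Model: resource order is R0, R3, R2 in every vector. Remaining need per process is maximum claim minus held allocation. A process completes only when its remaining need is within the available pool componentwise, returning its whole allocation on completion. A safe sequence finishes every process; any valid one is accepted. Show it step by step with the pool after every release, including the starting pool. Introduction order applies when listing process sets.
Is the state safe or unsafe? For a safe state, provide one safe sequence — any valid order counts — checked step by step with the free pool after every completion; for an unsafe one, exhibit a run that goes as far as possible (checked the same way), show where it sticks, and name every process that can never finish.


UNSAFE — no complete ordering exists.
Key observation: even finishing task-3, task-6, task-4, task-7, task-1 leaves just (10, 1, 8) free — too little R0 for any of the remaining processes.
Going as far as possible: task-3, task-6, task-4, task-7, task-1; after that, nothing fits. Walking it through:
  pool = (3, 0, 3)
  task-3 needs (3, 0, 0) <= (3, 0, 3) -> finishes; pool += (1, 0, 0) = (4, 0, 3)
  task-6 needs (3, 0, 2) <= (4, 0, 3) -> finishes; pool += (1, 0, 1) = (5, 0, 4)
  task-4 needs (4, 0, 2) <= (5, 0, 4) -> finishes; pool += (1, 0, 1) = (6, 0, 5)
  task-7 needs (6, 0, 4) <= (6, 0, 5) -> finishes; pool += (2, 1, 1) = (8, 1, 6)
  task-1 needs (2, 1, 0) <= (8, 1, 6) -> finishes; pool += (2, 0, 2) = (10, 1, 8)
  blocked: task-8 wants (11, 2, 6), pool (10, 1, 8) — not enough R0 and R3
  blocked: task-0 wants (11, 0, 1), pool (10, 1, 8) — not enough R0
Never able to finish: task-8 and task-0.


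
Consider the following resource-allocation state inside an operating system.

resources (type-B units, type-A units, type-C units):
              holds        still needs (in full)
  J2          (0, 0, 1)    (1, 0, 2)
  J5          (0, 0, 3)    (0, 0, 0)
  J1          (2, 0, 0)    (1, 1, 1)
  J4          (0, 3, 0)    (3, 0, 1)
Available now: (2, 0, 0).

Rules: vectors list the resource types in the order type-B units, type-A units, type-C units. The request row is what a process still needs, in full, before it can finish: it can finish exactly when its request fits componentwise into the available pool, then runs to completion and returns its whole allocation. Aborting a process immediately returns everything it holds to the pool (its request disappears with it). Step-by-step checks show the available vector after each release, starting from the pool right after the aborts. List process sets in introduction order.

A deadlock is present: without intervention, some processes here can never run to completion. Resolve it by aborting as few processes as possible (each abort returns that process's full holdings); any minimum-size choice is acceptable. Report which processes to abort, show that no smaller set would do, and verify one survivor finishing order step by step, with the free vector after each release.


Abort J1.
Key observation: J4 could never have finished before the abort; with (2, 0, 0) returned by J1, it fits at step 2.
Why nothing smaller works: aborting no one leaves the state deadlocked as given.
One survivor order: J5, J4, J2. Check, step by step (post-abort pool first):
  pool = (4, 0, 0)
  run J5 (needs (0, 0, 0), free (4, 0, 0)); after release of (0, 0, 3) the pool is (4, 0, 3)
  run J4 (needs (3, 0, 1), free (4, 0, 3)); after release of (0, 3, 0) the pool is (4, 3, 3)
  run J2 (needs (1, 0, 2), free (4, 3, 3)); after release of (0, 0, 1) the pool is (4, 3, 4)


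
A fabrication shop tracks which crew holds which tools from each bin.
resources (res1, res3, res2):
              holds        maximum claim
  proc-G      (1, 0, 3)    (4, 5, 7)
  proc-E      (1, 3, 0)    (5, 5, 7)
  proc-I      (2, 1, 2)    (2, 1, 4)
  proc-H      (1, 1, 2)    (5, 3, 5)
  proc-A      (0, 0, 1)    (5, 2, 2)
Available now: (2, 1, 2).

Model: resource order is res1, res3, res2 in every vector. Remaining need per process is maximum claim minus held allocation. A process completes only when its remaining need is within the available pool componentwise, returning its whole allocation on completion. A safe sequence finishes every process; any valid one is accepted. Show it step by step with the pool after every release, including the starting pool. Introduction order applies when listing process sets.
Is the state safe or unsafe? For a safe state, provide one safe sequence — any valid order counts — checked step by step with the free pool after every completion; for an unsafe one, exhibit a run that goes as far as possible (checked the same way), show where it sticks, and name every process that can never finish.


SAFE. One safe sequence: proc-I, proc-H, proc-A, proc-E, proc-G.
Key observation: reading the order forward, proc-I is the first process whose need (0, 0, 2) meets the free pool (2, 1, 2) exactly on a resource it requests.
Step-by-step check:
  pool = (2, 1, 2)
  proc-I needs (0, 0, 2) <= (2, 1, 2) -> finishes; pool += (2, 1, 2) = (4, 2, 4)
  proc-H needs (4, 2, 3) <= (4, 2, 4) -> finishes; pool += (1, 1, 2) = (5, 3, 6)
  proc-A needs (5, 2, 1) <= (5, 3, 6) -> finishes; pool += (0, 0, 1) = (5, 3, 7)
  proc-E needs (4, 2, 7) <= (5, 3, 7) -> finishes; pool += (1, 3, 0) = (6, 6, 7)
  proc-G needs (3, 5, 4) <= (6, 6, 7) -> finishes; pool += (1, 0, 3) = (7, 6, 10)


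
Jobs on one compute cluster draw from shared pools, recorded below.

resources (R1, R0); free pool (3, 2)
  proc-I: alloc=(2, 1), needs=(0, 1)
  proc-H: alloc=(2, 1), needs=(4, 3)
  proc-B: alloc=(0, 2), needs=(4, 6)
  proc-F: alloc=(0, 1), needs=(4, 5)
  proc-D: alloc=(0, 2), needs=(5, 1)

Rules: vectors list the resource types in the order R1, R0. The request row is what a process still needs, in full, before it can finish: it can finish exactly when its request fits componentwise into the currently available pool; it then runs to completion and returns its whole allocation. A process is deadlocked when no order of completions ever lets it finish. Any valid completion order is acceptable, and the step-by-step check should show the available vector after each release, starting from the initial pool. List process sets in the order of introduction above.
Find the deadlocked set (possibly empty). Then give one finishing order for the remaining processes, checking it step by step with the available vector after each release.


No process is deadlocked.
Key observation: starting with proc-I, each completion frees enough for the next — no one is permanently blocked.
The rest can finish in the order proc-I, proc-D, proc-F, proc-H, proc-B. Verifying each step:
  pool = (3, 2)
  proc-I: need (0, 1) fits (3, 2); releases (2, 1), pool now (5, 3)
  proc-D: need (5, 1) fits (5, 3); releases (0, 2), pool now (5, 5)
  proc-F: need (4, 5) fits (5, 5); releases (0, 1), pool now (5, 6)
  proc-H: need (4, 3) fits (5, 6); releases (2, 1), pool now (7, 7)
  proc-B: need (4, 6) fits (7, 7); releases (0, 2), pool now (7, 9)


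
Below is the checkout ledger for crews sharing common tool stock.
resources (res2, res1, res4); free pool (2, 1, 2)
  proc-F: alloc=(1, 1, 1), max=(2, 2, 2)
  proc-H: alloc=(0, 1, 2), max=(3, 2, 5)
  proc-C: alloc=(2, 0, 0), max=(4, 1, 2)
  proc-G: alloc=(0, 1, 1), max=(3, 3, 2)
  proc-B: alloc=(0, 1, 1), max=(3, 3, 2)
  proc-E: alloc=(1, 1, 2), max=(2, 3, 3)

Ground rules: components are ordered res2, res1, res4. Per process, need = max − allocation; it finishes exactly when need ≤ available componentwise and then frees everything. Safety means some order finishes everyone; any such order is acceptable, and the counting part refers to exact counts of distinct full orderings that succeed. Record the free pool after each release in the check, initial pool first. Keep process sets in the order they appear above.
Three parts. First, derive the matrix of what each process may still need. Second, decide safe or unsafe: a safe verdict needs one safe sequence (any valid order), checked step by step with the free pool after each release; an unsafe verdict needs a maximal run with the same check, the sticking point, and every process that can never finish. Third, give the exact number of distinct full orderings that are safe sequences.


(1) Need matrix, components ordered res2, res1, res4:
  proc-F: (1, 1, 1)
  proc-H: (3, 1, 3)
  proc-C: (2, 1, 2)
  proc-G: (3, 2, 1)
  proc-B: (3, 2, 1)
  proc-E: (1, 2, 1)
(2) SAFE — a valid safe sequence is proc-F, proc-B, proc-G, proc-C, proc-E, proc-H.
Key observation: proc-F is the earliest step where a requested resource binds exactly: need (1, 1, 1), pool (2, 1, 2) at its turn.
Step-by-step check:
  pool = (2, 1, 2)
  proc-F needs (1, 1, 1) <= (2, 1, 2) -> finishes; pool += (1, 1, 1) = (3, 2, 3)
  proc-B needs (3, 2, 1) <= (3, 2, 3) -> finishes; pool += (0, 1, 1) = (3, 3, 4)
  proc-G needs (3, 2, 1) <= (3, 3, 4) -> finishes; pool += (0, 1, 1) = (3, 4, 5)
  proc-C needs (2, 1, 2) <= (3, 4, 5) -> finishes; pool += (2, 0, 0) = (5, 4, 5)
  proc-E needs (1, 2, 1) <= (5, 4, 5) -> finishes; pool += (1, 1, 2) = (6, 5, 7)
  proc-H needs (3, 1, 3) <= (6, 5, 7) -> finishes; pool += (0, 1, 2) = (6, 6, 9)
(3) The exact count: 144 of the possible complete orderings are safe sequences.


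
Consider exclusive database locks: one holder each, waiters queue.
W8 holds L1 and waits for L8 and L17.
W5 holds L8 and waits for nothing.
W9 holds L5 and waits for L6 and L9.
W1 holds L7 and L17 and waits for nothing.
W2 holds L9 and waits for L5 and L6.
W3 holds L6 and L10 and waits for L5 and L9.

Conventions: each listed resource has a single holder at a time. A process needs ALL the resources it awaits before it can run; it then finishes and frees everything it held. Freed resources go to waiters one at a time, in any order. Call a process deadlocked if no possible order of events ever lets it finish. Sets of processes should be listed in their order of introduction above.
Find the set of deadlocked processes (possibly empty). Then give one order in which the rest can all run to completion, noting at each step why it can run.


Deadlocked set: W9, W2 and W3.
Key observation: W9 -> W2 -> W9 is a circular wait — nothing in it can go first; W3 is caught in further circular waits.
A valid finishing order for the others: W1, W5, W8.
Check, step by step:
  run W1 (it waits on nothing); releases L7 and L17
  run W5 (it waits on nothing); releases L8
  run W8 (all its waits — L8 and L17 — are resolved); releases L1


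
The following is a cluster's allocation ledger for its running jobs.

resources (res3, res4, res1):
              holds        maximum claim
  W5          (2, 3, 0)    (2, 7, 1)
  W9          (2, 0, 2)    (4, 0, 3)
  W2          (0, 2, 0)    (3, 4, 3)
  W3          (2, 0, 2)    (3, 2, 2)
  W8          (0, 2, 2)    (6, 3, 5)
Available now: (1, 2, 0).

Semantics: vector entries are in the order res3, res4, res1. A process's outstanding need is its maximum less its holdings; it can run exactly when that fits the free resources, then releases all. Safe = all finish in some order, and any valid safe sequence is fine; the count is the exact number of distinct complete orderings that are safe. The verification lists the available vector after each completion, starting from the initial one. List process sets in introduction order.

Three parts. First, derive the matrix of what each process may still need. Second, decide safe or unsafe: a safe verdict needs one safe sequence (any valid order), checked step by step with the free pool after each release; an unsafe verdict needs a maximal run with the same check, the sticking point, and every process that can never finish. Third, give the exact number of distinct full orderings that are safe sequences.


(1) Remaining need (order res3, res4, res1):
  W5: (0, 4, 1)
  W9: (2, 0, 1)
  W2: (3, 2, 3)
  W3: (1, 2, 0)
  W8: (6, 1, 3)
(2) SAFE — a valid safe sequence is W3, W9, W2, W5, W8.
Key observation: W3 marks the first exact bind of the order: its need (1, 2, 0) fits the free (1, 2, 0) with zero slack on a requested resource.
Check, step by step:
  pool = (1, 2, 0)
  run W3 (needs (1, 2, 0), free (1, 2, 0)); after release of (2, 0, 2) the pool is (3, 2, 2)
  run W9 (needs (2, 0, 1), free (3, 2, 2)); after release of (2, 0, 2) the pool is (5, 2, 4)
  run W2 (needs (3, 2, 3), free (5, 2, 4)); after release of (0, 2, 0) the pool is (5, 4, 4)
  run W5 (needs (0, 4, 1), free (5, 4, 4)); after release of (2, 3, 0) the pool is (7, 7, 4)
  run W8 (needs (6, 1, 3), free (7, 7, 4)); after release of (0, 2, 2) the pool is (7, 9, 6)
(3) The exact count: 1 of the possible complete orderings is a safe sequence.
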